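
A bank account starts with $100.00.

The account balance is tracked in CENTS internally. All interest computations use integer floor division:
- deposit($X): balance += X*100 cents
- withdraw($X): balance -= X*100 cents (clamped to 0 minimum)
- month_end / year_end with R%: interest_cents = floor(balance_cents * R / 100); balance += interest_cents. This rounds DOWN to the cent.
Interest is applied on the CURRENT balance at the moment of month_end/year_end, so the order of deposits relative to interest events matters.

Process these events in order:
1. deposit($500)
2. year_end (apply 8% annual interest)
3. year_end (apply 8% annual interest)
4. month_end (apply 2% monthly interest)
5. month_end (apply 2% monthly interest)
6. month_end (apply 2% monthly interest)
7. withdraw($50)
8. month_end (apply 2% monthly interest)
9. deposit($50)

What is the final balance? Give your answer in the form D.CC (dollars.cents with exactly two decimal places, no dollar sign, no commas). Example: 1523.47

Answer: 756.51

Derivation:
After 1 (deposit($500)): balance=$600.00 total_interest=$0.00
After 2 (year_end (apply 8% annual interest)): balance=$648.00 total_interest=$48.00
After 3 (year_end (apply 8% annual interest)): balance=$699.84 total_interest=$99.84
After 4 (month_end (apply 2% monthly interest)): balance=$713.83 total_interest=$113.83
After 5 (month_end (apply 2% monthly interest)): balance=$728.10 total_interest=$128.10
After 6 (month_end (apply 2% monthly interest)): balance=$742.66 total_interest=$142.66
After 7 (withdraw($50)): balance=$692.66 total_interest=$142.66
After 8 (month_end (apply 2% monthly interest)): balance=$706.51 total_interest=$156.51
After 9 (deposit($50)): balance=$756.51 total_interest=$156.51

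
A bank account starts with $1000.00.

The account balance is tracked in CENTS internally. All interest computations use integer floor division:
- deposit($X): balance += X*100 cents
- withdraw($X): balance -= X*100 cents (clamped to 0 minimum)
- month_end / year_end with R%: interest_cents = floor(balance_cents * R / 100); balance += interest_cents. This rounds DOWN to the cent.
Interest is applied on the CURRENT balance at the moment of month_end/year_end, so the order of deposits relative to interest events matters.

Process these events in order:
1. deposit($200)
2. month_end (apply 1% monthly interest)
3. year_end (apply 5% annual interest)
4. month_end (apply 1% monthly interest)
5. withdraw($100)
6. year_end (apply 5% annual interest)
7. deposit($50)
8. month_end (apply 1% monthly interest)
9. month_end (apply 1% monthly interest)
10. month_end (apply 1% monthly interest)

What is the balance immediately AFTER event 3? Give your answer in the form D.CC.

Answer: 1272.60

Derivation:
After 1 (deposit($200)): balance=$1200.00 total_interest=$0.00
After 2 (month_end (apply 1% monthly interest)): balance=$1212.00 total_interest=$12.00
After 3 (year_end (apply 5% annual interest)): balance=$1272.60 total_interest=$72.60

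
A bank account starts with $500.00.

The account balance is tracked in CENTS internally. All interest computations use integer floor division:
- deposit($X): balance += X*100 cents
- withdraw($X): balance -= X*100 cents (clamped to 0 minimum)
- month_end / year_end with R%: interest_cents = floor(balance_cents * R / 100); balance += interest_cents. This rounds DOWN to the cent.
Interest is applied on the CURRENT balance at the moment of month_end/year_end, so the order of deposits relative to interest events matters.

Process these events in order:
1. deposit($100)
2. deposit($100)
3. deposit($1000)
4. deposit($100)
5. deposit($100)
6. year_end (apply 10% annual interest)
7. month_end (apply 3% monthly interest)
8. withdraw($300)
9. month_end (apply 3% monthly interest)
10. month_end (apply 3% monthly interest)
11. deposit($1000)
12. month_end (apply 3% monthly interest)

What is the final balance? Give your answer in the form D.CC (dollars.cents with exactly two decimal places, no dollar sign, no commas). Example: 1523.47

After 1 (deposit($100)): balance=$600.00 total_interest=$0.00
After 2 (deposit($100)): balance=$700.00 total_interest=$0.00
After 3 (deposit($1000)): balance=$1700.00 total_interest=$0.00
After 4 (deposit($100)): balance=$1800.00 total_interest=$0.00
After 5 (deposit($100)): balance=$1900.00 total_interest=$0.00
After 6 (year_end (apply 10% annual interest)): balance=$2090.00 total_interest=$190.00
After 7 (month_end (apply 3% monthly interest)): balance=$2152.70 total_interest=$252.70
After 8 (withdraw($300)): balance=$1852.70 total_interest=$252.70
After 9 (month_end (apply 3% monthly interest)): balance=$1908.28 total_interest=$308.28
After 10 (month_end (apply 3% monthly interest)): balance=$1965.52 total_interest=$365.52
After 11 (deposit($1000)): balance=$2965.52 total_interest=$365.52
After 12 (month_end (apply 3% monthly interest)): balance=$3054.48 total_interest=$454.48

Answer: 3054.48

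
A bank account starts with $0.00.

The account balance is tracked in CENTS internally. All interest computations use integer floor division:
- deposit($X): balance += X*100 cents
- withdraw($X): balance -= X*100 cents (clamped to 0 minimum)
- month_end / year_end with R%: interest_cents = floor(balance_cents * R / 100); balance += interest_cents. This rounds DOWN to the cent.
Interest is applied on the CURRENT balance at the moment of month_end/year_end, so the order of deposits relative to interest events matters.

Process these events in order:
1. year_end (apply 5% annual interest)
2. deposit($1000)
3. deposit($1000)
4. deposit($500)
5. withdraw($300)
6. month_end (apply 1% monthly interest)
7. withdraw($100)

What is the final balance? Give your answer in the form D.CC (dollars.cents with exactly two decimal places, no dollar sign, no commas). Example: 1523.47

After 1 (year_end (apply 5% annual interest)): balance=$0.00 total_interest=$0.00
After 2 (deposit($1000)): balance=$1000.00 total_interest=$0.00
After 3 (deposit($1000)): balance=$2000.00 total_interest=$0.00
After 4 (deposit($500)): balance=$2500.00 total_interest=$0.00
After 5 (withdraw($300)): balance=$2200.00 total_interest=$0.00
After 6 (month_end (apply 1% monthly interest)): balance=$2222.00 total_interest=$22.00
After 7 (withdraw($100)): balance=$2122.00 total_interest=$22.00

Answer: 2122.00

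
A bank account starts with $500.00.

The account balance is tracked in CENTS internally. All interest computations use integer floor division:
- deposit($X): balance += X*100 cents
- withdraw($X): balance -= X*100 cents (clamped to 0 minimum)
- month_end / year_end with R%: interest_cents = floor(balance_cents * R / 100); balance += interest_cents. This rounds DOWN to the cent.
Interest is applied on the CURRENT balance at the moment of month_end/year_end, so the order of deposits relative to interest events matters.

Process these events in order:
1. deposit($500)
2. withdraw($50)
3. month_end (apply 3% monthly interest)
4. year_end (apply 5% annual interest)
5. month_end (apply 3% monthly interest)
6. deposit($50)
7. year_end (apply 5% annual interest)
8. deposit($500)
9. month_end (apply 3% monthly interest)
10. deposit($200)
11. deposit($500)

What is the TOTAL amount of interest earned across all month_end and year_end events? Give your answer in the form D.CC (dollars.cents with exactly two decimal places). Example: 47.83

After 1 (deposit($500)): balance=$1000.00 total_interest=$0.00
After 2 (withdraw($50)): balance=$950.00 total_interest=$0.00
After 3 (month_end (apply 3% monthly interest)): balance=$978.50 total_interest=$28.50
After 4 (year_end (apply 5% annual interest)): balance=$1027.42 total_interest=$77.42
After 5 (month_end (apply 3% monthly interest)): balance=$1058.24 total_interest=$108.24
After 6 (deposit($50)): balance=$1108.24 total_interest=$108.24
After 7 (year_end (apply 5% annual interest)): balance=$1163.65 total_interest=$163.65
After 8 (deposit($500)): balance=$1663.65 total_interest=$163.65
After 9 (month_end (apply 3% monthly interest)): balance=$1713.55 total_interest=$213.55
After 10 (deposit($200)): balance=$1913.55 total_interest=$213.55
After 11 (deposit($500)): balance=$2413.55 total_interest=$213.55

Answer: 213.55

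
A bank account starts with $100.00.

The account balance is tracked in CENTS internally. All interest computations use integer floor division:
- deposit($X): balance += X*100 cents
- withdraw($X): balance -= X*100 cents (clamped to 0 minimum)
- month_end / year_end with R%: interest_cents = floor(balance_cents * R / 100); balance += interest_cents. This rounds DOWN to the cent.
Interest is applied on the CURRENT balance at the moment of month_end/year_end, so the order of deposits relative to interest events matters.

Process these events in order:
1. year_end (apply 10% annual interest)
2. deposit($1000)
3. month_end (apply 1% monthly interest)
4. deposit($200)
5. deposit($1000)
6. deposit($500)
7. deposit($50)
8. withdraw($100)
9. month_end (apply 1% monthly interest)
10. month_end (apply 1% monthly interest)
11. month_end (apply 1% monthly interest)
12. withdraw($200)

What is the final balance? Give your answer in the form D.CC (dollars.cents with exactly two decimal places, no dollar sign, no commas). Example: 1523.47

Answer: 2655.05

Derivation:
After 1 (year_end (apply 10% annual interest)): balance=$110.00 total_interest=$10.00
After 2 (deposit($1000)): balance=$1110.00 total_interest=$10.00
After 3 (month_end (apply 1% monthly interest)): balance=$1121.10 total_interest=$21.10
After 4 (deposit($200)): balance=$1321.10 total_interest=$21.10
After 5 (deposit($1000)): balance=$2321.10 total_interest=$21.10
After 6 (deposit($500)): balance=$2821.10 total_interest=$21.10
After 7 (deposit($50)): balance=$2871.10 total_interest=$21.10
After 8 (withdraw($100)): balance=$2771.10 total_interest=$21.10
After 9 (month_end (apply 1% monthly interest)): balance=$2798.81 total_interest=$48.81
After 10 (month_end (apply 1% monthly interest)): balance=$2826.79 total_interest=$76.79
After 11 (month_end (apply 1% monthly interest)): balance=$2855.05 total_interest=$105.05
After 12 (withdraw($200)): balance=$2655.05 total_interest=$105.05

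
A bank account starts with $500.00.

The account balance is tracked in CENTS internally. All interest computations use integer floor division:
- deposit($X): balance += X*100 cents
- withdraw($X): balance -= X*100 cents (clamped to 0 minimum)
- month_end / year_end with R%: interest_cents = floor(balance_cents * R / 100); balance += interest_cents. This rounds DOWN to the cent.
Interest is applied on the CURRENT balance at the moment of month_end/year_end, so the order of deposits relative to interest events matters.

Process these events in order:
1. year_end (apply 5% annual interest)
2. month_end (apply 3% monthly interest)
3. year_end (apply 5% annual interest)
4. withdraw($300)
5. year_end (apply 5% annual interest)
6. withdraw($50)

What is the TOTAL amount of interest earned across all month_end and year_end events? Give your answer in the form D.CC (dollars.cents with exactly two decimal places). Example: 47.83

Answer: 81.16

Derivation:
After 1 (year_end (apply 5% annual interest)): balance=$525.00 total_interest=$25.00
After 2 (month_end (apply 3% monthly interest)): balance=$540.75 total_interest=$40.75
After 3 (year_end (apply 5% annual interest)): balance=$567.78 total_interest=$67.78
After 4 (withdraw($300)): balance=$267.78 total_interest=$67.78
After 5 (year_end (apply 5% annual interest)): balance=$281.16 total_interest=$81.16
After 6 (withdraw($50)): balance=$231.16 total_interest=$81.16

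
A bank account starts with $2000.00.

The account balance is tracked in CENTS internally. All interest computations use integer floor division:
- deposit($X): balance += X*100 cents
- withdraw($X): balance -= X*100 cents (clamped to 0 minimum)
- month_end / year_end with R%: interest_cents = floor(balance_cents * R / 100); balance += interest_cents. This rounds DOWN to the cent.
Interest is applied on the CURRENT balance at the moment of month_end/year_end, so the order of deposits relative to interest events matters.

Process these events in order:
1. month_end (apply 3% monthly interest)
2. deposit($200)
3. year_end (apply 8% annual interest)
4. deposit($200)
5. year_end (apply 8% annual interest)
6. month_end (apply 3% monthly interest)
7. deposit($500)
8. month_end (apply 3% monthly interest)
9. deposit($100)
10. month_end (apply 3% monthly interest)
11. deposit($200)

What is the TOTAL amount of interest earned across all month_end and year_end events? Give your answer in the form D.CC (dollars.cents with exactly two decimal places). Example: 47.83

Answer: 749.96

Derivation:
After 1 (month_end (apply 3% monthly interest)): balance=$2060.00 total_interest=$60.00
After 2 (deposit($200)): balance=$2260.00 total_interest=$60.00
After 3 (year_end (apply 8% annual interest)): balance=$2440.80 total_interest=$240.80
After 4 (deposit($200)): balance=$2640.80 total_interest=$240.80
After 5 (year_end (apply 8% annual interest)): balance=$2852.06 total_interest=$452.06
After 6 (month_end (apply 3% monthly interest)): balance=$2937.62 total_interest=$537.62
After 7 (deposit($500)): balance=$3437.62 total_interest=$537.62
After 8 (month_end (apply 3% monthly interest)): balance=$3540.74 total_interest=$640.74
After 9 (deposit($100)): balance=$3640.74 total_interest=$640.74
After 10 (month_end (apply 3% monthly interest)): balance=$3749.96 total_interest=$749.96
After 11 (deposit($200)): balance=$3949.96 total_interest=$749.96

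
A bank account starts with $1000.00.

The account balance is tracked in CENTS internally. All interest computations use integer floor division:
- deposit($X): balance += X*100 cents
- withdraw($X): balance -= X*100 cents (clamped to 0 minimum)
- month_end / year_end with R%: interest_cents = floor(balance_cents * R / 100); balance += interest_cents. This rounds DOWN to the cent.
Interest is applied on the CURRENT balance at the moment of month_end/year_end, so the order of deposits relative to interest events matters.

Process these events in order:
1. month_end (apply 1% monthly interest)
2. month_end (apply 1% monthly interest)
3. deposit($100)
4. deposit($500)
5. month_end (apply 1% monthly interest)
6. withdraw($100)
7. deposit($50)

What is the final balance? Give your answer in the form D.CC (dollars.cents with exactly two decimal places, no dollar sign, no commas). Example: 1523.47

Answer: 1586.30

Derivation:
After 1 (month_end (apply 1% monthly interest)): balance=$1010.00 total_interest=$10.00
After 2 (month_end (apply 1% monthly interest)): balance=$1020.10 total_interest=$20.10
After 3 (deposit($100)): balance=$1120.10 total_interest=$20.10
After 4 (deposit($500)): balance=$1620.10 total_interest=$20.10
After 5 (month_end (apply 1% monthly interest)): balance=$1636.30 total_interest=$36.30
After 6 (withdraw($100)): balance=$1536.30 total_interest=$36.30
After 7 (deposit($50)): balance=$1586.30 total_interest=$36.30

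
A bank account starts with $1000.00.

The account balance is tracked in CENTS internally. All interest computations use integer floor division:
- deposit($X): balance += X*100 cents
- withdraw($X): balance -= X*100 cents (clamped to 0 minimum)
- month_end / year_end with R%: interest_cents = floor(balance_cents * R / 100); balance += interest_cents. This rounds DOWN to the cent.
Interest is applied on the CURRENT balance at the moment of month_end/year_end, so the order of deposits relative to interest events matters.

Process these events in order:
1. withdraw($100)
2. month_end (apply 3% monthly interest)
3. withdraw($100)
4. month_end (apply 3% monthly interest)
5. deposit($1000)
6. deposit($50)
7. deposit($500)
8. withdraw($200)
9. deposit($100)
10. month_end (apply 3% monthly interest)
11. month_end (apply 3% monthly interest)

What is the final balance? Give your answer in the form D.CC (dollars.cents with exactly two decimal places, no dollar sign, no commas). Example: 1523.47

After 1 (withdraw($100)): balance=$900.00 total_interest=$0.00
After 2 (month_end (apply 3% monthly interest)): balance=$927.00 total_interest=$27.00
After 3 (withdraw($100)): balance=$827.00 total_interest=$27.00
After 4 (month_end (apply 3% monthly interest)): balance=$851.81 total_interest=$51.81
After 5 (deposit($1000)): balance=$1851.81 total_interest=$51.81
After 6 (deposit($50)): balance=$1901.81 total_interest=$51.81
After 7 (deposit($500)): balance=$2401.81 total_interest=$51.81
After 8 (withdraw($200)): balance=$2201.81 total_interest=$51.81
After 9 (deposit($100)): balance=$2301.81 total_interest=$51.81
After 10 (month_end (apply 3% monthly interest)): balance=$2370.86 total_interest=$120.86
After 11 (month_end (apply 3% monthly interest)): balance=$2441.98 total_interest=$191.98

Answer: 2441.98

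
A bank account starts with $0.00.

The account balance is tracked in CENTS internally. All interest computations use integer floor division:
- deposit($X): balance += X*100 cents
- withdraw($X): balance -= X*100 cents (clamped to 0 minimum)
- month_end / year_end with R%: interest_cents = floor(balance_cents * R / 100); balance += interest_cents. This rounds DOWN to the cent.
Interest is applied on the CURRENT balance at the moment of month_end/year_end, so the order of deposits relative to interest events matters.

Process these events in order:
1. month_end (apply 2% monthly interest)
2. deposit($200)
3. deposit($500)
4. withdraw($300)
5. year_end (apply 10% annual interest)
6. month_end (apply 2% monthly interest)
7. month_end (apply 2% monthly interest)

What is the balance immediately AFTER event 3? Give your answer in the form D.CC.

Answer: 700.00

Derivation:
After 1 (month_end (apply 2% monthly interest)): balance=$0.00 total_interest=$0.00
After 2 (deposit($200)): balance=$200.00 total_interest=$0.00
After 3 (deposit($500)): balance=$700.00 total_interest=$0.00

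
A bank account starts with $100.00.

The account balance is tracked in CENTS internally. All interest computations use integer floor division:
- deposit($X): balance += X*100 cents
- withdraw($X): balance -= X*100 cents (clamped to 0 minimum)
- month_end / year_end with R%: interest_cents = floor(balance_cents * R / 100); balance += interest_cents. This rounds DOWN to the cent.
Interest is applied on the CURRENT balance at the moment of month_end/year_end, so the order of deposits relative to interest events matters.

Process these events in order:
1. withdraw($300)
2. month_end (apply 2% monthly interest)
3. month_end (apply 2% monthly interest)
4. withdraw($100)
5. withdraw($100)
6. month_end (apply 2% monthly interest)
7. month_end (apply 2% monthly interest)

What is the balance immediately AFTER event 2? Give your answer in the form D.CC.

After 1 (withdraw($300)): balance=$0.00 total_interest=$0.00
After 2 (month_end (apply 2% monthly interest)): balance=$0.00 total_interest=$0.00

Answer: 0.00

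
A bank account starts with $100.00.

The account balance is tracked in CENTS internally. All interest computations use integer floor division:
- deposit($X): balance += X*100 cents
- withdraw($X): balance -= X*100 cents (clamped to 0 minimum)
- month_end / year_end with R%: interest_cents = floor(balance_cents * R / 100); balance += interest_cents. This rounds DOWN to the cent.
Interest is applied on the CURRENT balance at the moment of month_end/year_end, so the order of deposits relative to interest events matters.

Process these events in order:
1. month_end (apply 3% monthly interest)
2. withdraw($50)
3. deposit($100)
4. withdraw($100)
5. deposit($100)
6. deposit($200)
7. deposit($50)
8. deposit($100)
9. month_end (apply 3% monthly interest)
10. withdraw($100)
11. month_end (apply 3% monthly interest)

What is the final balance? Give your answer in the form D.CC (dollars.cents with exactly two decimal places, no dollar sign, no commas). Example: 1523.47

After 1 (month_end (apply 3% monthly interest)): balance=$103.00 total_interest=$3.00
After 2 (withdraw($50)): balance=$53.00 total_interest=$3.00
After 3 (deposit($100)): balance=$153.00 total_interest=$3.00
After 4 (withdraw($100)): balance=$53.00 total_interest=$3.00
After 5 (deposit($100)): balance=$153.00 total_interest=$3.00
After 6 (deposit($200)): balance=$353.00 total_interest=$3.00
After 7 (deposit($50)): balance=$403.00 total_interest=$3.00
After 8 (deposit($100)): balance=$503.00 total_interest=$3.00
After 9 (month_end (apply 3% monthly interest)): balance=$518.09 total_interest=$18.09
After 10 (withdraw($100)): balance=$418.09 total_interest=$18.09
After 11 (month_end (apply 3% monthly interest)): balance=$430.63 total_interest=$30.63

Answer: 430.63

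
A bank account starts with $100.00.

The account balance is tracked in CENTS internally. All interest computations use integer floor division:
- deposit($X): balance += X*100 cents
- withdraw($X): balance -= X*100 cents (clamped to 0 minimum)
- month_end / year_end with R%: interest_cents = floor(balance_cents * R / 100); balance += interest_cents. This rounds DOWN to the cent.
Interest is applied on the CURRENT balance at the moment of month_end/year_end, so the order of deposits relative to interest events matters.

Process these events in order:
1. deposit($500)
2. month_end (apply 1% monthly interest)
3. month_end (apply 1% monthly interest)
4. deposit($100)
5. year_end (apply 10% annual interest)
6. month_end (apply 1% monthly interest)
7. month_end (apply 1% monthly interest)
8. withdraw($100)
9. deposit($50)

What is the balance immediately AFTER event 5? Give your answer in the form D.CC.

After 1 (deposit($500)): balance=$600.00 total_interest=$0.00
After 2 (month_end (apply 1% monthly interest)): balance=$606.00 total_interest=$6.00
After 3 (month_end (apply 1% monthly interest)): balance=$612.06 total_interest=$12.06
After 4 (deposit($100)): balance=$712.06 total_interest=$12.06
After 5 (year_end (apply 10% annual interest)): balance=$783.26 total_interest=$83.26

Answer: 783.26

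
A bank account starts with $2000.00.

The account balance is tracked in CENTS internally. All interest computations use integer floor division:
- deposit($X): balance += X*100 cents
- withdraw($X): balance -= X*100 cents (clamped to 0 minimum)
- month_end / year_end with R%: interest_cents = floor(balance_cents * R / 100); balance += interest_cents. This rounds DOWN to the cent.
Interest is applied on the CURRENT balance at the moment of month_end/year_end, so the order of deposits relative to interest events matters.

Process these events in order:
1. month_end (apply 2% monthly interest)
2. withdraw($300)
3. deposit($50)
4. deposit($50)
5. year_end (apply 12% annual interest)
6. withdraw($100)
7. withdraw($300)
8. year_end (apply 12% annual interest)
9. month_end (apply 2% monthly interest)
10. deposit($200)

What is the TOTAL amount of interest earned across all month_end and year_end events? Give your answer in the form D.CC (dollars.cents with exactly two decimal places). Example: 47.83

After 1 (month_end (apply 2% monthly interest)): balance=$2040.00 total_interest=$40.00
After 2 (withdraw($300)): balance=$1740.00 total_interest=$40.00
After 3 (deposit($50)): balance=$1790.00 total_interest=$40.00
After 4 (deposit($50)): balance=$1840.00 total_interest=$40.00
After 5 (year_end (apply 12% annual interest)): balance=$2060.80 total_interest=$260.80
After 6 (withdraw($100)): balance=$1960.80 total_interest=$260.80
After 7 (withdraw($300)): balance=$1660.80 total_interest=$260.80
After 8 (year_end (apply 12% annual interest)): balance=$1860.09 total_interest=$460.09
After 9 (month_end (apply 2% monthly interest)): balance=$1897.29 total_interest=$497.29
After 10 (deposit($200)): balance=$2097.29 total_interest=$497.29

Answer: 497.29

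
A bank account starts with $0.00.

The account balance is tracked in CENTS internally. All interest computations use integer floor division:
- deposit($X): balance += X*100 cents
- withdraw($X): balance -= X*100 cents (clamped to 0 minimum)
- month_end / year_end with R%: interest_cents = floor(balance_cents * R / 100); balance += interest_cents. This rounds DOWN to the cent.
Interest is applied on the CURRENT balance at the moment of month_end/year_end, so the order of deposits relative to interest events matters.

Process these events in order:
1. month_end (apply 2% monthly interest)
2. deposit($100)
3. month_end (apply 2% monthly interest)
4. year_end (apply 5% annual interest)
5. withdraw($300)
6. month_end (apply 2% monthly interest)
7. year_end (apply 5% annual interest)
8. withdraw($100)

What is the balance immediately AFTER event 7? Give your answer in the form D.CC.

After 1 (month_end (apply 2% monthly interest)): balance=$0.00 total_interest=$0.00
After 2 (deposit($100)): balance=$100.00 total_interest=$0.00
After 3 (month_end (apply 2% monthly interest)): balance=$102.00 total_interest=$2.00
After 4 (year_end (apply 5% annual interest)): balance=$107.10 total_interest=$7.10
After 5 (withdraw($300)): balance=$0.00 total_interest=$7.10
After 6 (month_end (apply 2% monthly interest)): balance=$0.00 total_interest=$7.10
After 7 (year_end (apply 5% annual interest)): balance=$0.00 total_interest=$7.10

Answer: 0.00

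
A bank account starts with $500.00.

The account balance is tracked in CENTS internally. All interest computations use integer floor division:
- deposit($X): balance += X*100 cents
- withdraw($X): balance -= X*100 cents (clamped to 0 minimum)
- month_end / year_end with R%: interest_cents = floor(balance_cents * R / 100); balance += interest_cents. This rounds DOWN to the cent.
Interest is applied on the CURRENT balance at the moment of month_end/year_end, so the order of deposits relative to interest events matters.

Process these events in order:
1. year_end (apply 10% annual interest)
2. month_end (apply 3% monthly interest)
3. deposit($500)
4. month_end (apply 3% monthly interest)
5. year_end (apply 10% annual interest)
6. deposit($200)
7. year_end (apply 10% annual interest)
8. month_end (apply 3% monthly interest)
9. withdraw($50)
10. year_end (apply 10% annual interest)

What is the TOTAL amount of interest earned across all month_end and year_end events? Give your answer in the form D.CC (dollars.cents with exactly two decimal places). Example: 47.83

Answer: 550.19

Derivation:
After 1 (year_end (apply 10% annual interest)): balance=$550.00 total_interest=$50.00
After 2 (month_end (apply 3% monthly interest)): balance=$566.50 total_interest=$66.50
After 3 (deposit($500)): balance=$1066.50 total_interest=$66.50
After 4 (month_end (apply 3% monthly interest)): balance=$1098.49 total_interest=$98.49
After 5 (year_end (apply 10% annual interest)): balance=$1208.33 total_interest=$208.33
After 6 (deposit($200)): balance=$1408.33 total_interest=$208.33
After 7 (year_end (apply 10% annual interest)): balance=$1549.16 total_interest=$349.16
After 8 (month_end (apply 3% monthly interest)): balance=$1595.63 total_interest=$395.63
After 9 (withdraw($50)): balance=$1545.63 total_interest=$395.63
After 10 (year_end (apply 10% annual interest)): balance=$1700.19 total_interest=$550.19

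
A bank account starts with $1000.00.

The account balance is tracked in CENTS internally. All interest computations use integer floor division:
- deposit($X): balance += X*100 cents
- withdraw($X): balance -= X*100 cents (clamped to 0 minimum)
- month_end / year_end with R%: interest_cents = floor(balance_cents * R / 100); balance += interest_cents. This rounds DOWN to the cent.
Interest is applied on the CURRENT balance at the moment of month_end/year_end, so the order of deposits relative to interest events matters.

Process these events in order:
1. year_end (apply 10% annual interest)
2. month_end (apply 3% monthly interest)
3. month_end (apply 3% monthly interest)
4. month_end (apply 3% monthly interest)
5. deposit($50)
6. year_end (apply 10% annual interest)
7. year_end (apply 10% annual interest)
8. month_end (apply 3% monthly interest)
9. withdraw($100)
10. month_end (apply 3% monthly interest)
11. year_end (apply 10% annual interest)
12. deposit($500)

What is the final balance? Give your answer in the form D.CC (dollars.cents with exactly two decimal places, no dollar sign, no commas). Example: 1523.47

After 1 (year_end (apply 10% annual interest)): balance=$1100.00 total_interest=$100.00
After 2 (month_end (apply 3% monthly interest)): balance=$1133.00 total_interest=$133.00
After 3 (month_end (apply 3% monthly interest)): balance=$1166.99 total_interest=$166.99
After 4 (month_end (apply 3% monthly interest)): balance=$1201.99 total_interest=$201.99
After 5 (deposit($50)): balance=$1251.99 total_interest=$201.99
After 6 (year_end (apply 10% annual interest)): balance=$1377.18 total_interest=$327.18
After 7 (year_end (apply 10% annual interest)): balance=$1514.89 total_interest=$464.89
After 8 (month_end (apply 3% monthly interest)): balance=$1560.33 total_interest=$510.33
After 9 (withdraw($100)): balance=$1460.33 total_interest=$510.33
After 10 (month_end (apply 3% monthly interest)): balance=$1504.13 total_interest=$554.13
After 11 (year_end (apply 10% annual interest)): balance=$1654.54 total_interest=$704.54
After 12 (deposit($500)): balance=$2154.54 total_interest=$704.54

Answer: 2154.54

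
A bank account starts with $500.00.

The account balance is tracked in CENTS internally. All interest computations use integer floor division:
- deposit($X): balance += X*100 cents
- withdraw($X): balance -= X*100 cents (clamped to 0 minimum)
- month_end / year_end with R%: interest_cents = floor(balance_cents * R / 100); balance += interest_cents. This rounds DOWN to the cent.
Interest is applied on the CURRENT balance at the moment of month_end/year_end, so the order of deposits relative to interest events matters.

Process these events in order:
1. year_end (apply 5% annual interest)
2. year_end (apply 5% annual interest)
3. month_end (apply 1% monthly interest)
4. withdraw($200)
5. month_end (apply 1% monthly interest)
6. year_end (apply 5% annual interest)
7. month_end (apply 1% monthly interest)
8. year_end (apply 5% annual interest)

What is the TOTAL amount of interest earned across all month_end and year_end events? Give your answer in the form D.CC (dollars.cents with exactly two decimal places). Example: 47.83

After 1 (year_end (apply 5% annual interest)): balance=$525.00 total_interest=$25.00
After 2 (year_end (apply 5% annual interest)): balance=$551.25 total_interest=$51.25
After 3 (month_end (apply 1% monthly interest)): balance=$556.76 total_interest=$56.76
After 4 (withdraw($200)): balance=$356.76 total_interest=$56.76
After 5 (month_end (apply 1% monthly interest)): balance=$360.32 total_interest=$60.32
After 6 (year_end (apply 5% annual interest)): balance=$378.33 total_interest=$78.33
After 7 (month_end (apply 1% monthly interest)): balance=$382.11 total_interest=$82.11
After 8 (year_end (apply 5% annual interest)): balance=$401.21 total_interest=$101.21

Answer: 101.21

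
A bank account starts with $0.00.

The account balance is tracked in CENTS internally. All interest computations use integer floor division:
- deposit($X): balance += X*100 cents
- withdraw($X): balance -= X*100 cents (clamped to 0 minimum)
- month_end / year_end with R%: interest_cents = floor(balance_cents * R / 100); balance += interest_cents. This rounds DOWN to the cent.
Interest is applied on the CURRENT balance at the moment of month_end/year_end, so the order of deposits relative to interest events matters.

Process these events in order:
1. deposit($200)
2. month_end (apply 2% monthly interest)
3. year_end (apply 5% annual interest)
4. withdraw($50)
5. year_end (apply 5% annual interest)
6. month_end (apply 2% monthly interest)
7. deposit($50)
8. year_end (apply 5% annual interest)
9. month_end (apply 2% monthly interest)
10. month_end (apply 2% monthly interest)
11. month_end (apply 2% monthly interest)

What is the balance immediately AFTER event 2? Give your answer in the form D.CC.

Answer: 204.00

Derivation:
After 1 (deposit($200)): balance=$200.00 total_interest=$0.00
After 2 (month_end (apply 2% monthly interest)): balance=$204.00 total_interest=$4.00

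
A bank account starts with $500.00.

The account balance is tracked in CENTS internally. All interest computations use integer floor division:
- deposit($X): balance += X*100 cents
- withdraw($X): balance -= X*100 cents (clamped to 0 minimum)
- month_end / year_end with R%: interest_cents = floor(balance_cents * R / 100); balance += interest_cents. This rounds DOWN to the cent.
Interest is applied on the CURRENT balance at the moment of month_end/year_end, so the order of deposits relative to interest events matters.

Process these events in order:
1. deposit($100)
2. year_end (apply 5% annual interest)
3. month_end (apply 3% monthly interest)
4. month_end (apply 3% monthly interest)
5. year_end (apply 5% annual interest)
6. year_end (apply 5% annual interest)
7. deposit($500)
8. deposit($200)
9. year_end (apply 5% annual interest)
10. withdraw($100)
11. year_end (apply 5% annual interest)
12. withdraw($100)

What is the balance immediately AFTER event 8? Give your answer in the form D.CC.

After 1 (deposit($100)): balance=$600.00 total_interest=$0.00
After 2 (year_end (apply 5% annual interest)): balance=$630.00 total_interest=$30.00
After 3 (month_end (apply 3% monthly interest)): balance=$648.90 total_interest=$48.90
After 4 (month_end (apply 3% monthly interest)): balance=$668.36 total_interest=$68.36
After 5 (year_end (apply 5% annual interest)): balance=$701.77 total_interest=$101.77
After 6 (year_end (apply 5% annual interest)): balance=$736.85 total_interest=$136.85
After 7 (deposit($500)): balance=$1236.85 total_interest=$136.85
After 8 (deposit($200)): balance=$1436.85 total_interest=$136.85

Answer: 1436.85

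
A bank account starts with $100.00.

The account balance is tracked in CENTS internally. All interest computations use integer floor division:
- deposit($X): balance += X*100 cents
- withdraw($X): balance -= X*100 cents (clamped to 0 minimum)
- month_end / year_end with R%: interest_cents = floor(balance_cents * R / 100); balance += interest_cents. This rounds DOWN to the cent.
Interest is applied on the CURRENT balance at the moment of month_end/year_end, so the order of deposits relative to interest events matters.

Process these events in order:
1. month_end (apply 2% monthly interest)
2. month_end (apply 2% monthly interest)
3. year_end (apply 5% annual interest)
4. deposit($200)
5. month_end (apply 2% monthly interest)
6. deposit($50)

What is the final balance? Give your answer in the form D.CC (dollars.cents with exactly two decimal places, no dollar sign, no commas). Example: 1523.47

Answer: 365.42

Derivation:
After 1 (month_end (apply 2% monthly interest)): balance=$102.00 total_interest=$2.00
After 2 (month_end (apply 2% monthly interest)): balance=$104.04 total_interest=$4.04
After 3 (year_end (apply 5% annual interest)): balance=$109.24 total_interest=$9.24
After 4 (deposit($200)): balance=$309.24 total_interest=$9.24
After 5 (month_end (apply 2% monthly interest)): balance=$315.42 total_interest=$15.42
After 6 (deposit($50)): balance=$365.42 total_interest=$15.42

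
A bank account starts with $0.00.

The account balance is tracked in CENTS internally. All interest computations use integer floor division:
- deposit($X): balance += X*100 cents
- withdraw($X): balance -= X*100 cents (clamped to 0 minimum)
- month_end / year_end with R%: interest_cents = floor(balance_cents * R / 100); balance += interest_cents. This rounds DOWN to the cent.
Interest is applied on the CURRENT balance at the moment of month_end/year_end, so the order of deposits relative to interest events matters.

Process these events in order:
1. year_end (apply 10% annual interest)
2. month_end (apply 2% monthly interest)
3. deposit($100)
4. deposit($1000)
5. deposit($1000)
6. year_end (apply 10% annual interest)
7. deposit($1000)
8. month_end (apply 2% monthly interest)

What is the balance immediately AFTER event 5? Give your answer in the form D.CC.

After 1 (year_end (apply 10% annual interest)): balance=$0.00 total_interest=$0.00
After 2 (month_end (apply 2% monthly interest)): balance=$0.00 total_interest=$0.00
After 3 (deposit($100)): balance=$100.00 total_interest=$0.00
After 4 (deposit($1000)): balance=$1100.00 total_interest=$0.00
After 5 (deposit($1000)): balance=$2100.00 total_interest=$0.00

Answer: 2100.00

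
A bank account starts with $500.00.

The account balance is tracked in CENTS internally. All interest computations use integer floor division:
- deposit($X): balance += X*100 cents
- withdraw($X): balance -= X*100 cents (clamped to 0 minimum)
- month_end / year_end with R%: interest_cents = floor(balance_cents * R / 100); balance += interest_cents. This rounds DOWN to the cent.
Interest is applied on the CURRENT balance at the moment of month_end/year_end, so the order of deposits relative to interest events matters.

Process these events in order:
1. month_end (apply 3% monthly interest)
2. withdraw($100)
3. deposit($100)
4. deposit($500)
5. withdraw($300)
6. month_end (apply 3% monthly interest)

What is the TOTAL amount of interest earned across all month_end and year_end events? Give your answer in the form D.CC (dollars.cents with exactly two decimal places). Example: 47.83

After 1 (month_end (apply 3% monthly interest)): balance=$515.00 total_interest=$15.00
After 2 (withdraw($100)): balance=$415.00 total_interest=$15.00
After 3 (deposit($100)): balance=$515.00 total_interest=$15.00
After 4 (deposit($500)): balance=$1015.00 total_interest=$15.00
After 5 (withdraw($300)): balance=$715.00 total_interest=$15.00
After 6 (month_end (apply 3% monthly interest)): balance=$736.45 total_interest=$36.45

Answer: 36.45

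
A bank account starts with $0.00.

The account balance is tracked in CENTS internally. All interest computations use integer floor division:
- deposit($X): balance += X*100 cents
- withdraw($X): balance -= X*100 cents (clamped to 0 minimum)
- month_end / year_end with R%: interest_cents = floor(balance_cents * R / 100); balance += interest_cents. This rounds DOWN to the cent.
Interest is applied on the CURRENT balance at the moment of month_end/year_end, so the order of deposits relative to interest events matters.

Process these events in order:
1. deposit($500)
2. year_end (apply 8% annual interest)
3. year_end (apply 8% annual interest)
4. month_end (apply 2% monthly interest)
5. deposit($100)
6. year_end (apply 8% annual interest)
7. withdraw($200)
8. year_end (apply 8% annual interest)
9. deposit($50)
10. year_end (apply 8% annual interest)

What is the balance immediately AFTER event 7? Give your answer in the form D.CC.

Answer: 550.44

Derivation:
After 1 (deposit($500)): balance=$500.00 total_interest=$0.00
After 2 (year_end (apply 8% annual interest)): balance=$540.00 total_interest=$40.00
After 3 (year_end (apply 8% annual interest)): balance=$583.20 total_interest=$83.20
After 4 (month_end (apply 2% monthly interest)): balance=$594.86 total_interest=$94.86
After 5 (deposit($100)): balance=$694.86 total_interest=$94.86
After 6 (year_end (apply 8% annual interest)): balance=$750.44 total_interest=$150.44
After 7 (withdraw($200)): balance=$550.44 total_interest=$150.44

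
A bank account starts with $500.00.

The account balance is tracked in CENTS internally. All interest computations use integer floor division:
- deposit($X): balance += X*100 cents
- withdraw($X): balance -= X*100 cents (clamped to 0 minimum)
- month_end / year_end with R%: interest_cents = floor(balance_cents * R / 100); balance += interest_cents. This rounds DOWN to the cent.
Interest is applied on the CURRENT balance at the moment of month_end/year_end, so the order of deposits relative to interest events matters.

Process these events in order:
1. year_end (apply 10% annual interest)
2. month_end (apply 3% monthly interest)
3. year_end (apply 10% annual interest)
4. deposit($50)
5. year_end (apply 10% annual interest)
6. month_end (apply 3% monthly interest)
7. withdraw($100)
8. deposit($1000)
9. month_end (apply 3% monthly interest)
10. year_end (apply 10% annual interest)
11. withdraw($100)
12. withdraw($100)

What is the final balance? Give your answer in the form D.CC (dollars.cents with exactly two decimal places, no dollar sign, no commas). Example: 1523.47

Answer: 1683.80

Derivation:
After 1 (year_end (apply 10% annual interest)): balance=$550.00 total_interest=$50.00
After 2 (month_end (apply 3% monthly interest)): balance=$566.50 total_interest=$66.50
After 3 (year_end (apply 10% annual interest)): balance=$623.15 total_interest=$123.15
After 4 (deposit($50)): balance=$673.15 total_interest=$123.15
After 5 (year_end (apply 10% annual interest)): balance=$740.46 total_interest=$190.46
After 6 (month_end (apply 3% monthly interest)): balance=$762.67 total_interest=$212.67
After 7 (withdraw($100)): balance=$662.67 total_interest=$212.67
After 8 (deposit($1000)): balance=$1662.67 total_interest=$212.67
After 9 (month_end (apply 3% monthly interest)): balance=$1712.55 total_interest=$262.55
After 10 (year_end (apply 10% annual interest)): balance=$1883.80 total_interest=$433.80
After 11 (withdraw($100)): balance=$1783.80 total_interest=$433.80
After 12 (withdraw($100)): balance=$1683.80 total_interest=$433.80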